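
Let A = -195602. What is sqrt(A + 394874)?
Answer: 38*sqrt(138) ≈ 446.40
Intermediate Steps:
sqrt(A + 394874) = sqrt(-195602 + 394874) = sqrt(199272) = 38*sqrt(138)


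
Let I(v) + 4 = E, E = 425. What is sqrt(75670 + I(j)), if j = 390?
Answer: sqrt(76091) ≈ 275.85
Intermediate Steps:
I(v) = 421 (I(v) = -4 + 425 = 421)
sqrt(75670 + I(j)) = sqrt(75670 + 421) = sqrt(76091)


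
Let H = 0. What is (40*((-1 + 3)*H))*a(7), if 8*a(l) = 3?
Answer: 0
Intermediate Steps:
a(l) = 3/8 (a(l) = (⅛)*3 = 3/8)
(40*((-1 + 3)*H))*a(7) = (40*((-1 + 3)*0))*(3/8) = (40*(2*0))*(3/8) = (40*0)*(3/8) = 0*(3/8) = 0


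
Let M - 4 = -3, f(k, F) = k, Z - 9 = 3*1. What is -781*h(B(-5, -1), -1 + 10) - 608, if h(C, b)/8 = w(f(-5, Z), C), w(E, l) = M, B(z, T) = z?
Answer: -6856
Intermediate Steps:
Z = 12 (Z = 9 + 3*1 = 9 + 3 = 12)
M = 1 (M = 4 - 3 = 1)
w(E, l) = 1
h(C, b) = 8 (h(C, b) = 8*1 = 8)
-781*h(B(-5, -1), -1 + 10) - 608 = -781*8 - 608 = -6248 - 608 = -6856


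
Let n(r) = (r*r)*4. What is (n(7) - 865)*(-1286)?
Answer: 860334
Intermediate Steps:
n(r) = 4*r² (n(r) = r²*4 = 4*r²)
(n(7) - 865)*(-1286) = (4*7² - 865)*(-1286) = (4*49 - 865)*(-1286) = (196 - 865)*(-1286) = -669*(-1286) = 860334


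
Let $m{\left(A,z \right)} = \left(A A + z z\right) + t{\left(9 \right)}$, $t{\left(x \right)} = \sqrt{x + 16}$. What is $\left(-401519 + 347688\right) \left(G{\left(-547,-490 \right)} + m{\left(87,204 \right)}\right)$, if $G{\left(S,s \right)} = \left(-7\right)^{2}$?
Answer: $-2650584609$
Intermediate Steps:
$t{\left(x \right)} = \sqrt{16 + x}$
$G{\left(S,s \right)} = 49$
$m{\left(A,z \right)} = 5 + A^{2} + z^{2}$ ($m{\left(A,z \right)} = \left(A A + z z\right) + \sqrt{16 + 9} = \left(A^{2} + z^{2}\right) + \sqrt{25} = \left(A^{2} + z^{2}\right) + 5 = 5 + A^{2} + z^{2}$)
$\left(-401519 + 347688\right) \left(G{\left(-547,-490 \right)} + m{\left(87,204 \right)}\right) = \left(-401519 + 347688\right) \left(49 + \left(5 + 87^{2} + 204^{2}\right)\right) = - 53831 \left(49 + \left(5 + 7569 + 41616\right)\right) = - 53831 \left(49 + 49190\right) = \left(-53831\right) 49239 = -2650584609$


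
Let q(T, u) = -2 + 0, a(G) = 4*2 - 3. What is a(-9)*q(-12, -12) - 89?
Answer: -99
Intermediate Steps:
a(G) = 5 (a(G) = 8 - 3 = 5)
q(T, u) = -2
a(-9)*q(-12, -12) - 89 = 5*(-2) - 89 = -10 - 89 = -99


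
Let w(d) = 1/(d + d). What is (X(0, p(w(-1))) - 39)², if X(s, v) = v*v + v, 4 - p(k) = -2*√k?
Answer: 279 - 378*I*√2 ≈ 279.0 - 534.57*I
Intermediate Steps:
w(d) = 1/(2*d)
p(k) = 4 + 2*√k (p(k) = 4 - (-2)*√k = 4 + 2*√k)
X(s, v) = v + v² (X(s, v) = v² + v = v + v²)
(X(0, p(w(-1))) - 39)² = ((4 + 2*√((½)/(-1)))*(1 + (4 + 2*√((½)/(-1)))) - 39)² = ((4 + 2*√((½)*(-1)))*(1 + (4 + 2*√((½)*(-1)))) - 39)² = ((4 + 2*√(-½))*(1 + (4 + 2*√(-½))) - 39)² = ((4 + 2*(I*√2/2))*(1 + (4 + 2*(I*√2/2))) - 39)² = ((4 + I*√2)*(1 + (4 + I*√2)) - 39)² = ((4 + I*√2)*(5 + I*√2) - 39)² = (-39 + (4 + I*√2)*(5 + I*√2))²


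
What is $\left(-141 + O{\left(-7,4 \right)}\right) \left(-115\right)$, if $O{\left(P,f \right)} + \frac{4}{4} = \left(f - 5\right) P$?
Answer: $15525$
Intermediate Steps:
$O{\left(P,f \right)} = -1 + P \left(-5 + f\right)$ ($O{\left(P,f \right)} = -1 + \left(f - 5\right) P = -1 + \left(-5 + f\right) P = -1 + P \left(-5 + f\right)$)
$\left(-141 + O{\left(-7,4 \right)}\right) \left(-115\right) = \left(-141 - -6\right) \left(-115\right) = \left(-141 + 6\right) \left(-115\right) = \left(-135\right) \left(-115\right) = 15525$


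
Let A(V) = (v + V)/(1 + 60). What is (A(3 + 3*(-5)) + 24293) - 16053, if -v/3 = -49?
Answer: 502775/61 ≈ 8242.2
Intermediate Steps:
v = 147 (v = -3*(-49) = 147)
A(V) = 147/61 + V/61 (A(V) = (147 + V)/(1 + 60) = (147 + V)/61 = (147 + V)*(1/61) = 147/61 + V/61)
(A(3 + 3*(-5)) + 24293) - 16053 = ((147/61 + (3 + 3*(-5))/61) + 24293) - 16053 = ((147/61 + (3 - 15)/61) + 24293) - 16053 = ((147/61 + (1/61)*(-12)) + 24293) - 16053 = ((147/61 - 12/61) + 24293) - 16053 = (135/61 + 24293) - 16053 = 1482008/61 - 16053 = 502775/61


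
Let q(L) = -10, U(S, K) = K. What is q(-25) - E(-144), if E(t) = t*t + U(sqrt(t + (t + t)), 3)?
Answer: -20749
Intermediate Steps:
E(t) = 3 + t**2 (E(t) = t*t + 3 = t**2 + 3 = 3 + t**2)
q(-25) - E(-144) = -10 - (3 + (-144)**2) = -10 - (3 + 20736) = -10 - 1*20739 = -10 - 20739 = -20749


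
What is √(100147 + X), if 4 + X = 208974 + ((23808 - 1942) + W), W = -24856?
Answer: √306127 ≈ 553.29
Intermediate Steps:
X = 205980 (X = -4 + (208974 + ((23808 - 1942) - 24856)) = -4 + (208974 + (21866 - 24856)) = -4 + (208974 - 2990) = -4 + 205984 = 205980)
√(100147 + X) = √(100147 + 205980) = √306127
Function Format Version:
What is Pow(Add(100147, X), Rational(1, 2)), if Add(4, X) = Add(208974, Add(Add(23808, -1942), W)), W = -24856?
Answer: Pow(306127, Rational(1, 2)) ≈ 553.29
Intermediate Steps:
X = 205980 (X = Add(-4, Add(208974, Add(Add(23808, -1942), -24856))) = Add(-4, Add(208974, Add(21866, -24856))) = Add(-4, Add(208974, -2990)) = Add(-4, 205984) = 205980)
Pow(Add(100147, X), Rational(1, 2)) = Pow(Add(100147, 205980), Rational(1, 2)) = Pow(306127, Rational(1, 2))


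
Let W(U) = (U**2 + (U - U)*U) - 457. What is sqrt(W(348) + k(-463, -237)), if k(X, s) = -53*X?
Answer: sqrt(145186) ≈ 381.03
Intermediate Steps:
W(U) = -457 + U**2 (W(U) = (U**2 + 0*U) - 457 = (U**2 + 0) - 457 = U**2 - 457 = -457 + U**2)
sqrt(W(348) + k(-463, -237)) = sqrt((-457 + 348**2) - 53*(-463)) = sqrt((-457 + 121104) + 24539) = sqrt(120647 + 24539) = sqrt(145186)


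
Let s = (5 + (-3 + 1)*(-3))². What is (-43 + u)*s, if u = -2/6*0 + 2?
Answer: -4961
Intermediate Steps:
u = 2 (u = -2*⅙*0 + 2 = -⅓*0 + 2 = 0 + 2 = 2)
s = 121 (s = (5 - 2*(-3))² = (5 + 6)² = 11² = 121)
(-43 + u)*s = (-43 + 2)*121 = -41*121 = -4961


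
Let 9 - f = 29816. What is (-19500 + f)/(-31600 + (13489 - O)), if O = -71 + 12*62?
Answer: 49307/18784 ≈ 2.6249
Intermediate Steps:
O = 673 (O = -71 + 744 = 673)
f = -29807 (f = 9 - 1*29816 = 9 - 29816 = -29807)
(-19500 + f)/(-31600 + (13489 - O)) = (-19500 - 29807)/(-31600 + (13489 - 1*673)) = -49307/(-31600 + (13489 - 673)) = -49307/(-31600 + 12816) = -49307/(-18784) = -49307*(-1/18784) = 49307/18784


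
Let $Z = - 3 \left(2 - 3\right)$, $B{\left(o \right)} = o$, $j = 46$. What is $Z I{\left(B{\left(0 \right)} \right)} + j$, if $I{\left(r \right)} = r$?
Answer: $46$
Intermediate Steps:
$Z = 3$ ($Z = \left(-3\right) \left(-1\right) = 3$)
$Z I{\left(B{\left(0 \right)} \right)} + j = 3 \cdot 0 + 46 = 0 + 46 = 46$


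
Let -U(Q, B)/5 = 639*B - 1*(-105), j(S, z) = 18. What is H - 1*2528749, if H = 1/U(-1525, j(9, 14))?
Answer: -146755948216/58035 ≈ -2.5287e+6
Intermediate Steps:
U(Q, B) = -525 - 3195*B (U(Q, B) = -5*(639*B - 1*(-105)) = -5*(639*B + 105) = -5*(105 + 639*B) = -525 - 3195*B)
H = -1/58035 (H = 1/(-525 - 3195*18) = 1/(-525 - 57510) = 1/(-58035) = -1/58035 ≈ -1.7231e-5)
H - 1*2528749 = -1/58035 - 1*2528749 = -1/58035 - 2528749 = -146755948216/58035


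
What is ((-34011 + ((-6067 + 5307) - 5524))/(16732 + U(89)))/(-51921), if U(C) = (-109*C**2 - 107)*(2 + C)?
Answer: -40295/4078986657084 ≈ -9.8787e-9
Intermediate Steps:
U(C) = (-107 - 109*C**2)*(2 + C)
((-34011 + ((-6067 + 5307) - 5524))/(16732 + U(89)))/(-51921) = ((-34011 + ((-6067 + 5307) - 5524))/(16732 + (-214 - 218*89**2 - 109*89**3 - 107*89)))/(-51921) = ((-34011 + (-760 - 5524))/(16732 + (-214 - 218*7921 - 109*704969 - 9523)))*(-1/51921) = ((-34011 - 6284)/(16732 + (-214 - 1726778 - 76841621 - 9523)))*(-1/51921) = -40295/(16732 - 78578136)*(-1/51921) = -40295/(-78561404)*(-1/51921) = -40295*(-1/78561404)*(-1/51921) = (40295/78561404)*(-1/51921) = -40295/4078986657084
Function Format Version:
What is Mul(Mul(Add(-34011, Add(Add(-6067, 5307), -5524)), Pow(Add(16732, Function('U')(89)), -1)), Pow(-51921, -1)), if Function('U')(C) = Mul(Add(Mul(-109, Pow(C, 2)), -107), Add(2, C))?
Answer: Rational(-40295, 4078986657084) ≈ -9.8787e-9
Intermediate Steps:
Function('U')(C) = Mul(Add(-107, Mul(-109, Pow(C, 2))), Add(2, C))
Mul(Mul(Add(-34011, Add(Add(-6067, 5307), -5524)), Pow(Add(16732, Function('U')(89)), -1)), Pow(-51921, -1)) = Mul(Mul(Add(-34011, Add(Add(-6067, 5307), -5524)), Pow(Add(16732, Add(-214, Mul(-218, Pow(89, 2)), Mul(-109, Pow(89, 3)), Mul(-107, 89))), -1)), Pow(-51921, -1)) = Mul(Mul(Add(-34011, Add(-760, -5524)), Pow(Add(16732, Add(-214, Mul(-218, 7921), Mul(-109, 704969), -9523)), -1)), Rational(-1, 51921)) = Mul(Mul(Add(-34011, -6284), Pow(Add(16732, Add(-214, -1726778, -76841621, -9523)), -1)), Rational(-1, 51921)) = Mul(Mul(-40295, Pow(Add(16732, -78578136), -1)), Rational(-1, 51921)) = Mul(Mul(-40295, Pow(-78561404, -1)), Rational(-1, 51921)) = Mul(Mul(-40295, Rational(-1, 78561404)), Rational(-1, 51921)) = Mul(Rational(40295, 78561404), Rational(-1, 51921)) = Rational(-40295, 4078986657084)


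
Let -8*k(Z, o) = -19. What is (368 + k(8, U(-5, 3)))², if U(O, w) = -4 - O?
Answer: 8779369/64 ≈ 1.3718e+5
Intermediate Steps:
k(Z, o) = 19/8 (k(Z, o) = -⅛*(-19) = 19/8)
(368 + k(8, U(-5, 3)))² = (368 + 19/8)² = (2963/8)² = 8779369/64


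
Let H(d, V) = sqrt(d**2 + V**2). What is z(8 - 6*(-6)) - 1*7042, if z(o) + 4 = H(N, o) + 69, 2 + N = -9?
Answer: -6977 + 11*sqrt(17) ≈ -6931.6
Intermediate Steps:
N = -11 (N = -2 - 9 = -11)
H(d, V) = sqrt(V**2 + d**2)
z(o) = 65 + sqrt(121 + o**2) (z(o) = -4 + (sqrt(o**2 + (-11)**2) + 69) = -4 + (sqrt(o**2 + 121) + 69) = -4 + (sqrt(121 + o**2) + 69) = -4 + (69 + sqrt(121 + o**2)) = 65 + sqrt(121 + o**2))
z(8 - 6*(-6)) - 1*7042 = (65 + sqrt(121 + (8 - 6*(-6))**2)) - 1*7042 = (65 + sqrt(121 + (8 + 36)**2)) - 7042 = (65 + sqrt(121 + 44**2)) - 7042 = (65 + sqrt(121 + 1936)) - 7042 = (65 + sqrt(2057)) - 7042 = (65 + 11*sqrt(17)) - 7042 = -6977 + 11*sqrt(17)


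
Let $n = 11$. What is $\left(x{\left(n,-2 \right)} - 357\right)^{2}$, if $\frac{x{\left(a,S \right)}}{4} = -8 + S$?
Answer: $157609$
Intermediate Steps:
$x{\left(a,S \right)} = -32 + 4 S$ ($x{\left(a,S \right)} = 4 \left(-8 + S\right) = -32 + 4 S$)
$\left(x{\left(n,-2 \right)} - 357\right)^{2} = \left(\left(-32 + 4 \left(-2\right)\right) - 357\right)^{2} = \left(\left(-32 - 8\right) - 357\right)^{2} = \left(-40 - 357\right)^{2} = \left(-397\right)^{2} = 157609$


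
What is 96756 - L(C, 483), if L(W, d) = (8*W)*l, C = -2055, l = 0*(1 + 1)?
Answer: 96756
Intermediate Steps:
l = 0 (l = 0*2 = 0)
L(W, d) = 0 (L(W, d) = (8*W)*0 = 0)
96756 - L(C, 483) = 96756 - 1*0 = 96756 + 0 = 96756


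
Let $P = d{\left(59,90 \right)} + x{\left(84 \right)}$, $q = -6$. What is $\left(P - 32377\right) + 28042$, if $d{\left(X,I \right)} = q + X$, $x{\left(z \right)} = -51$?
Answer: $-4333$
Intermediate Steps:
$d{\left(X,I \right)} = -6 + X$
$P = 2$ ($P = \left(-6 + 59\right) - 51 = 53 - 51 = 2$)
$\left(P - 32377\right) + 28042 = \left(2 - 32377\right) + 28042 = -32375 + 28042 = -4333$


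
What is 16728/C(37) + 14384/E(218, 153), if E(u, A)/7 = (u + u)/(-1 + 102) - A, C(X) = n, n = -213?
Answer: -689291208/7463449 ≈ -92.356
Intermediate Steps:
C(X) = -213
E(u, A) = -7*A + 14*u/101 (E(u, A) = 7*((u + u)/(-1 + 102) - A) = 7*((2*u)/101 - A) = 7*((2*u)*(1/101) - A) = 7*(2*u/101 - A) = 7*(-A + 2*u/101) = -7*A + 14*u/101)
16728/C(37) + 14384/E(218, 153) = 16728/(-213) + 14384/(-7*153 + (14/101)*218) = 16728*(-1/213) + 14384/(-1071 + 3052/101) = -5576/71 + 14384/(-105119/101) = -5576/71 + 14384*(-101/105119) = -5576/71 - 1452784/105119 = -689291208/7463449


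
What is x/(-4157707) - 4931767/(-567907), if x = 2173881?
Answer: 19270279941202/2361190909249 ≈ 8.1613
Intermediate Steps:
x/(-4157707) - 4931767/(-567907) = 2173881/(-4157707) - 4931767/(-567907) = 2173881*(-1/4157707) - 4931767*(-1/567907) = -2173881/4157707 + 4931767/567907 = 19270279941202/2361190909249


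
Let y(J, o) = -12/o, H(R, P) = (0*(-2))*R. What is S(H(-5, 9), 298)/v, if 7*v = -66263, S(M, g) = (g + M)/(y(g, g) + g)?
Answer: -155407/1470906074 ≈ -0.00010565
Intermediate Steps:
H(R, P) = 0 (H(R, P) = 0*R = 0)
S(M, g) = (M + g)/(g - 12/g) (S(M, g) = (g + M)/(-12/g + g) = (M + g)/(g - 12/g))
v = -66263/7 (v = (⅐)*(-66263) = -66263/7 ≈ -9466.1)
S(H(-5, 9), 298)/v = (298*(0 + 298)/(-12 + 298²))/(-66263/7) = (298*298/(-12 + 88804))*(-7/66263) = (298*298/88792)*(-7/66263) = (298*(1/88792)*298)*(-7/66263) = (22201/22198)*(-7/66263) = -155407/1470906074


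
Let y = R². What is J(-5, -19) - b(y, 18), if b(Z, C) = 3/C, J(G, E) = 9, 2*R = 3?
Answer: 53/6 ≈ 8.8333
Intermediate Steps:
R = 3/2 (R = (½)*3 = 3/2 ≈ 1.5000)
y = 9/4 (y = (3/2)² = 9/4 ≈ 2.2500)
J(-5, -19) - b(y, 18) = 9 - 3/18 = 9 - 1*⅙ = 9 - ⅙ = 53/6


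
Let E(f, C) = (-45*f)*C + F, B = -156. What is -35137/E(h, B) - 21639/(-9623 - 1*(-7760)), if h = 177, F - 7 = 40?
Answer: 218072194/18820647 ≈ 11.587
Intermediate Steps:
F = 47 (F = 7 + 40 = 47)
E(f, C) = 47 - 45*C*f (E(f, C) = (-45*f)*C + 47 = -45*C*f + 47 = 47 - 45*C*f)
-35137/E(h, B) - 21639/(-9623 - 1*(-7760)) = -35137/(47 - 45*(-156)*177) - 21639/(-9623 - 1*(-7760)) = -35137/(47 + 1242540) - 21639/(-9623 + 7760) = -35137/1242587 - 21639/(-1863) = -35137*1/1242587 - 21639*(-1/1863) = -857/30307 + 7213/621 = 218072194/18820647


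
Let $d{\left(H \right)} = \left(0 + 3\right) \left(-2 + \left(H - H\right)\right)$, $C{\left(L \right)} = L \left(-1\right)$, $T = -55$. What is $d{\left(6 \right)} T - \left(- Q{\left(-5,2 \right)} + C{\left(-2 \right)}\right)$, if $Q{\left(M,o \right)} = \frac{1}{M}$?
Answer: $\frac{1639}{5} \approx 327.8$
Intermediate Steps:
$C{\left(L \right)} = - L$
$d{\left(H \right)} = -6$ ($d{\left(H \right)} = 3 \left(-2 + 0\right) = 3 \left(-2\right) = -6$)
$d{\left(6 \right)} T - \left(- Q{\left(-5,2 \right)} + C{\left(-2 \right)}\right) = \left(-6\right) \left(-55\right) + \left(\frac{1}{-5} - \left(-1\right) \left(-2\right)\right) = 330 - \frac{11}{5} = \frac{1639}{5}$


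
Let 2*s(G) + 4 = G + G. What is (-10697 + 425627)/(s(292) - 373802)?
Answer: -69155/62252 ≈ -1.1109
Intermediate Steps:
s(G) = -2 + G (s(G) = -2 + (G + G)/2 = -2 + (2*G)/2 = -2 + G)
(-10697 + 425627)/(s(292) - 373802) = (-10697 + 425627)/((-2 + 292) - 373802) = 414930/(290 - 373802) = 414930/(-373512) = 414930*(-1/373512) = -69155/62252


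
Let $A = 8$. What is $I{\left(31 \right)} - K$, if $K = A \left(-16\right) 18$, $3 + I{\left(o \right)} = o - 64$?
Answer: $2268$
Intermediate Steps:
$I{\left(o \right)} = -67 + o$ ($I{\left(o \right)} = -3 + \left(o - 64\right) = -3 + \left(-64 + o\right) = -67 + o$)
$K = -2304$ ($K = 8 \left(-16\right) 18 = \left(-128\right) 18 = -2304$)
$I{\left(31 \right)} - K = \left(-67 + 31\right) - -2304 = -36 + 2304 = 2268$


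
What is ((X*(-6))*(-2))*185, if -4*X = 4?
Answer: -2220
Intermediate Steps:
X = -1 (X = -¼*4 = -1)
((X*(-6))*(-2))*185 = (-1*(-6)*(-2))*185 = (6*(-2))*185 = -12*185 = -2220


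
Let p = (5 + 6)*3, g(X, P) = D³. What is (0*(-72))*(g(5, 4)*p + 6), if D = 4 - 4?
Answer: 0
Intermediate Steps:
D = 0
g(X, P) = 0 (g(X, P) = 0³ = 0)
p = 33 (p = 11*3 = 33)
(0*(-72))*(g(5, 4)*p + 6) = (0*(-72))*(0*33 + 6) = 0*(0 + 6) = 0*6 = 0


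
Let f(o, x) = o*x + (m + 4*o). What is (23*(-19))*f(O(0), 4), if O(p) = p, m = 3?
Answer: -1311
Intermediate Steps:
f(o, x) = 3 + 4*o + o*x (f(o, x) = o*x + (3 + 4*o) = 3 + 4*o + o*x)
(23*(-19))*f(O(0), 4) = (23*(-19))*(3 + 4*0 + 0*4) = -437*(3 + 0 + 0) = -437*3 = -1311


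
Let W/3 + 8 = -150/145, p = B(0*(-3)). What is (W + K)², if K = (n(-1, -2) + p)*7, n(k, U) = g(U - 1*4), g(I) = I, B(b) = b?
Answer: 4016016/841 ≈ 4775.3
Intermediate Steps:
p = 0 (p = 0*(-3) = 0)
n(k, U) = -4 + U (n(k, U) = U - 1*4 = U - 4 = -4 + U)
W = -786/29 (W = -24 + 3*(-150/145) = -24 + 3*(-150*1/145) = -24 + 3*(-30/29) = -24 - 90/29 = -786/29 ≈ -27.103)
K = -42 (K = ((-4 - 2) + 0)*7 = (-6 + 0)*7 = -6*7 = -42)
(W + K)² = (-786/29 - 42)² = (-2004/29)² = 4016016/841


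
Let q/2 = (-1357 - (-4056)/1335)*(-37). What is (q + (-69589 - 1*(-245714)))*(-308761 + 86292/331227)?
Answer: -279450408923282513/3275467 ≈ -8.5316e+10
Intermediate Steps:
q = 44585962/445 (q = 2*((-1357 - (-4056)/1335)*(-37)) = 2*((-1357 - 1*(-1352/445))*(-37)) = 2*((-1357 + 1352/445)*(-37)) = 2*(-602513/445*(-37)) = 2*(22292981/445) = 44585962/445 ≈ 1.0019e+5)
(q + (-69589 - 1*(-245714)))*(-308761 + 86292/331227) = (44585962/445 + (-69589 - 1*(-245714)))*(-308761 + 86292/331227) = (44585962/445 + (-69589 + 245714))*(-308761 + 86292*(1/331227)) = (44585962/445 + 176125)*(-308761 + 9588/36803) = (122961587/445)*(-11363321495/36803) = -279450408923282513/3275467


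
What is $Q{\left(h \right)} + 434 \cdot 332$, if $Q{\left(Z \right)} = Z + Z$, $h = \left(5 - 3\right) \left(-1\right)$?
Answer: $144084$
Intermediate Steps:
$h = -2$ ($h = 2 \left(-1\right) = -2$)
$Q{\left(Z \right)} = 2 Z$
$Q{\left(h \right)} + 434 \cdot 332 = 2 \left(-2\right) + 434 \cdot 332 = -4 + 144088 = 144084$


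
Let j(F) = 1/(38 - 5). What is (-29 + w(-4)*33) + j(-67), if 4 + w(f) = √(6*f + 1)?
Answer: -5312/33 + 33*I*√23 ≈ -160.97 + 158.26*I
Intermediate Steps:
w(f) = -4 + √(1 + 6*f) (w(f) = -4 + √(6*f + 1) = -4 + √(1 + 6*f))
j(F) = 1/33
(-29 + w(-4)*33) + j(-67) = (-29 + (-4 + √(1 + 6*(-4)))*33) + 1/33 = (-29 + (-4 + √(1 - 24))*33) + 1/33 = (-29 + (-4 + √(-23))*33) + 1/33 = (-29 + (-4 + I*√23)*33) + 1/33 = (-29 + (-132 + 33*I*√23)) + 1/33 = (-161 + 33*I*√23) + 1/33 = -5312/33 + 33*I*√23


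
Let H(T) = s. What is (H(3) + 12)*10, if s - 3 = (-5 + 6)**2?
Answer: 160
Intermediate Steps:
s = 4 (s = 3 + (-5 + 6)**2 = 3 + 1**2 = 3 + 1 = 4)
H(T) = 4
(H(3) + 12)*10 = (4 + 12)*10 = 16*10 = 160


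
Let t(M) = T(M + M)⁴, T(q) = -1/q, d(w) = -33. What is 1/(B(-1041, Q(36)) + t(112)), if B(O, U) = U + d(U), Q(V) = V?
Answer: 2517630976/7552892929 ≈ 0.33333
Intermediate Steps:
t(M) = 1/(16*M⁴) (t(M) = (-1/(M + M))⁴ = (-1/(2*M))⁴ = 1/(16*M⁴))
B(O, U) = -33 + U (B(O, U) = U - 33 = -33 + U)
1/(B(-1041, Q(36)) + t(112)) = 1/((-33 + 36) + (1/16)/112⁴) = 1/(3 + (1/16)*(1/157351936)) = 1/(3 + 1/2517630976) = 1/(7552892929/2517630976) = 2517630976/7552892929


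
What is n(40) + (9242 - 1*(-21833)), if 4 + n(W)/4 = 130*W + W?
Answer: 52019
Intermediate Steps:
n(W) = -16 + 524*W (n(W) = -16 + 4*(130*W + W) = -16 + 4*(131*W) = -16 + 524*W)
n(40) + (9242 - 1*(-21833)) = (-16 + 524*40) + (9242 - 1*(-21833)) = (-16 + 20960) + (9242 + 21833) = 20944 + 31075 = 52019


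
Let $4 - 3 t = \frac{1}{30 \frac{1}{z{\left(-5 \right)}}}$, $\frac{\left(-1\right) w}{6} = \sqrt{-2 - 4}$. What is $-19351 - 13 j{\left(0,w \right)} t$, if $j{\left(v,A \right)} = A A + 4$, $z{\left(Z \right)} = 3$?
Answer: $- \frac{78841}{5} \approx -15768.0$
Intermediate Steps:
$w = - 6 i \sqrt{6}$ ($w = - 6 \sqrt{-2 - 4} = - 6 \sqrt{-6} = - 6 i \sqrt{6} \approx - 14.697 i$)
$j{\left(v,A \right)} = 4 + A^{2}$ ($j{\left(v,A \right)} = A^{2} + 4 = 4 + A^{2}$)
$t = \frac{13}{10}$ ($t = \frac{4}{3} - \frac{1}{3 \cdot \frac{30}{3}} = \frac{4}{3} - \frac{1}{3 \cdot 30 \cdot \frac{1}{3}} = \frac{4}{3} - \frac{1}{3 \cdot 10} = \frac{4}{3} - \frac{1}{30} = \frac{13}{10} \approx 1.3$)
$-19351 - 13 j{\left(0,w \right)} t = -19351 - 13 \left(4 + \left(- 6 i \sqrt{6}\right)^{2}\right) \frac{13}{10} = -19351 - 13 \left(4 - 216\right) \frac{13}{10} = -19351 - 13 \left(-212\right) \frac{13}{10} = -19351 - \left(-2756\right) \frac{13}{10} = -19351 - - \frac{17914}{5} = -19351 + \frac{17914}{5} = - \frac{78841}{5}$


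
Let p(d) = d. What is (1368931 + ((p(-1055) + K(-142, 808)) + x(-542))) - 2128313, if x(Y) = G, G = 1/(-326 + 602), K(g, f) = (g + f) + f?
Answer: -209473787/276 ≈ -7.5896e+5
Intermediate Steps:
K(g, f) = g + 2*f (K(g, f) = (f + g) + f = g + 2*f)
G = 1/276 ≈ 0.0036232
x(Y) = 1/276
(1368931 + ((p(-1055) + K(-142, 808)) + x(-542))) - 2128313 = (1368931 + ((-1055 + (-142 + 2*808)) + 1/276)) - 2128313 = (1368931 + ((-1055 + (-142 + 1616)) + 1/276)) - 2128313 = (1368931 + ((-1055 + 1474) + 1/276)) - 2128313 = (1368931 + (419 + 1/276)) - 2128313 = (1368931 + 115645/276) - 2128313 = 377940601/276 - 2128313 = -209473787/276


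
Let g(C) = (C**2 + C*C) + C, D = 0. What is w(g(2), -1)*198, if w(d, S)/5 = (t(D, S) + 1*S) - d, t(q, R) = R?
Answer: -11880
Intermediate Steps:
g(C) = C + 2*C**2 (g(C) = (C**2 + C**2) + C = 2*C**2 + C = C + 2*C**2)
w(d, S) = -5*d + 10*S (w(d, S) = 5*((S + 1*S) - d) = 5*((S + S) - d) = 5*(2*S - d) = 5*(-d + 2*S) = -5*d + 10*S)
w(g(2), -1)*198 = (-10*(1 + 2*2) + 10*(-1))*198 = (-10*(1 + 4) - 10)*198 = (-10*5 - 10)*198 = (-5*10 - 10)*198 = (-50 - 10)*198 = -60*198 = -11880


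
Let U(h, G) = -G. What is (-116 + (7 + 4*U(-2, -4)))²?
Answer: 8649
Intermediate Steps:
(-116 + (7 + 4*U(-2, -4)))² = (-116 + (7 + 4*(-1*(-4))))² = (-116 + (7 + 4*4))² = (-116 + (7 + 16))² = (-116 + 23)² = (-93)² = 8649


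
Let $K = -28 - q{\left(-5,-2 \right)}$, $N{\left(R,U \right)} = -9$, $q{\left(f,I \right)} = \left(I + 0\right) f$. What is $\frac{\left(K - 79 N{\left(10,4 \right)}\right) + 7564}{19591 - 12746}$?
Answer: $\frac{8237}{6845} \approx 1.2034$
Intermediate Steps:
$q{\left(f,I \right)} = I f$
$K = -38$ ($K = -28 - \left(-2\right) \left(-5\right) = -28 - 10 = -38$)
$\frac{\left(K - 79 N{\left(10,4 \right)}\right) + 7564}{19591 - 12746} = \frac{\left(-38 - -711\right) + 7564}{19591 - 12746} = \frac{\left(-38 + 711\right) + 7564}{6845} = \left(673 + 7564\right) \frac{1}{6845} = 8237 \cdot \frac{1}{6845} = \frac{8237}{6845}$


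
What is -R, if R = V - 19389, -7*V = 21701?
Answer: 157424/7 ≈ 22489.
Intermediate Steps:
V = -21701/7 (V = -⅐*21701 = -21701/7 ≈ -3100.1)
R = -157424/7 (R = -21701/7 - 19389 = -157424/7 ≈ -22489.)
-R = -1*(-157424/7) = 157424/7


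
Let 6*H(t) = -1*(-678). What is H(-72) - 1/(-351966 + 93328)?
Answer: 29226095/258638 ≈ 113.00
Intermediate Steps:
H(t) = 113 (H(t) = (-1*(-678))/6 = (⅙)*678 = 113)
H(-72) - 1/(-351966 + 93328) = 113 - 1/(-351966 + 93328) = 113 - 1/(-258638) = 113 - 1*(-1/258638) = 113 + 1/258638 = 29226095/258638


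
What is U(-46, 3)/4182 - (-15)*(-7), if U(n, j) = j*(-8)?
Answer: -73189/697 ≈ -105.01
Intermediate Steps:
U(n, j) = -8*j
U(-46, 3)/4182 - (-15)*(-7) = -8*3/4182 - (-15)*(-7) = -24*1/4182 - (-15*1)*(-7) = -4/697 - (-15)*(-7) = -4/697 - 1*105 = -4/697 - 105 = -73189/697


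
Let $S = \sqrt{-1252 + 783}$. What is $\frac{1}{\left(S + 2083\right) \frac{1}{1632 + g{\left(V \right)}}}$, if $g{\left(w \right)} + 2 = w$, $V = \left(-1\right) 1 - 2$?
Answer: $\frac{3389041}{4339358} - \frac{1627 i \sqrt{469}}{4339358} \approx 0.781 - 0.0081199 i$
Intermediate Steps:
$V = -3$ ($V = -1 - 2 = -3$)
$g{\left(w \right)} = -2 + w$
$S = i \sqrt{469}$ ($S = \sqrt{-469} = i \sqrt{469} \approx 21.656 i$)
$\frac{1}{\left(S + 2083\right) \frac{1}{1632 + g{\left(V \right)}}} = \frac{1}{\left(i \sqrt{469} + 2083\right) \frac{1}{1632 - 5}} = \frac{1}{\left(2083 + i \sqrt{469}\right) \frac{1}{1632 - 5}} = \frac{1}{\left(2083 + i \sqrt{469}\right) \frac{1}{1627}} = \frac{1}{\frac{2083}{1627} + \frac{i \sqrt{469}}{1627}}$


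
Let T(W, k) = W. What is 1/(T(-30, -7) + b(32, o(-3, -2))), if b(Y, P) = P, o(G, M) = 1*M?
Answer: -1/32 ≈ -0.031250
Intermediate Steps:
o(G, M) = M
1/(T(-30, -7) + b(32, o(-3, -2))) = 1/(-30 - 2) = 1/(-32) = -1/32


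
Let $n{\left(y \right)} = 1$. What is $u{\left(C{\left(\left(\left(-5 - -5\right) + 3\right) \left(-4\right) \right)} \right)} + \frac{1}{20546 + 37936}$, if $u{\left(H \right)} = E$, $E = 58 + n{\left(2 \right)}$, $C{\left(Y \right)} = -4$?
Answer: $\frac{3450439}{58482} \approx 59.0$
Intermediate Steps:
$E = 59$ ($E = 58 + 1 = 59$)
$u{\left(H \right)} = 59$
$u{\left(C{\left(\left(\left(-5 - -5\right) + 3\right) \left(-4\right) \right)} \right)} + \frac{1}{20546 + 37936} = 59 + \frac{1}{20546 + 37936} = 59 + \frac{1}{58482} = \frac{3450439}{58482}$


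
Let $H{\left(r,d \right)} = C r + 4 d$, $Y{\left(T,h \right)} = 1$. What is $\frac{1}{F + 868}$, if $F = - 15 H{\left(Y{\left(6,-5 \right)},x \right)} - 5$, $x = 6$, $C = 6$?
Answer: $\frac{1}{413} \approx 0.0024213$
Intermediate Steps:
$H{\left(r,d \right)} = 4 d + 6 r$ ($H{\left(r,d \right)} = 6 r + 4 d = 4 d + 6 r$)
$F = -455$ ($F = - 15 \left(4 \cdot 6 + 6 \cdot 1\right) - 5 = - 15 \left(24 + 6\right) - 5 = \left(-15\right) 30 - 5 = -450 - 5 = -455$)
$\frac{1}{F + 868} = \frac{1}{-455 + 868} = \frac{1}{413}$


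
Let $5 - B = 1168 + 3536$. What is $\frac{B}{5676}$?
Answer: $- \frac{4699}{5676} \approx -0.82787$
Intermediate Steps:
$B = -4699$ ($B = 5 - \left(1168 + 3536\right) = 5 - 4704 = -4699$)
$\frac{B}{5676} = - \frac{4699}{5676}$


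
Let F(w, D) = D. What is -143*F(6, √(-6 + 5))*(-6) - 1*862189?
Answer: -862189 + 858*I ≈ -8.6219e+5 + 858.0*I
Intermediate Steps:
-143*F(6, √(-6 + 5))*(-6) - 1*862189 = -143*√(-6 + 5)*(-6) - 1*862189 = -143*I*(-6) - 862189 = 858*I - 862189 = -862189 + 858*I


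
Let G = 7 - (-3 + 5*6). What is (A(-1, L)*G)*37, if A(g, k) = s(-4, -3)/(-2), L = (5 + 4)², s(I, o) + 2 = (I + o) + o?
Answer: -4440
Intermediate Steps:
s(I, o) = -2 + I + 2*o (s(I, o) = -2 + ((I + o) + o) = -2 + (I + 2*o) = -2 + I + 2*o)
L = 81 (L = 9² = 81)
A(g, k) = 6 (A(g, k) = (-2 - 4 + 2*(-3))/(-2) = (-2 - 4 - 6)*(-½) = -12*(-½) = 6)
G = -20 (G = 7 - (-3 + 30) = 7 - 1*27 = 7 - 27 = -20)
(A(-1, L)*G)*37 = (6*(-20))*37 = -120*37 = -4440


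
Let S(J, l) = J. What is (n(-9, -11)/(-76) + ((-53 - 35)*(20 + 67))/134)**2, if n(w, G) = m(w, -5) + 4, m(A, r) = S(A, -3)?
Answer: 84444291649/25928464 ≈ 3256.8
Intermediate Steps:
m(A, r) = A
n(w, G) = 4 + w (n(w, G) = w + 4 = 4 + w)
(n(-9, -11)/(-76) + ((-53 - 35)*(20 + 67))/134)**2 = ((4 - 9)/(-76) + ((-53 - 35)*(20 + 67))/134)**2 = (-5*(-1/76) - 88*87*(1/134))**2 = (5/76 - 7656*1/134)**2 = (5/76 - 3828/67)**2 = (-290593/5092)**2 = 84444291649/25928464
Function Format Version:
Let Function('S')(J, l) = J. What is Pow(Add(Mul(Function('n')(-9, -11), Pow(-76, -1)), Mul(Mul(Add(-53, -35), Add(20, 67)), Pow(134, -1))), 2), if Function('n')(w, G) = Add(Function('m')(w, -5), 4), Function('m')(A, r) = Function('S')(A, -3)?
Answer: Rational(84444291649, 25928464) ≈ 3256.8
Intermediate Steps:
Function('m')(A, r) = A
Function('n')(w, G) = Add(4, w) (Function('n')(w, G) = Add(w, 4) = Add(4, w))
Pow(Add(Mul(Function('n')(-9, -11), Pow(-76, -1)), Mul(Mul(Add(-53, -35), Add(20, 67)), Pow(134, -1))), 2) = Pow(Add(Mul(Add(4, -9), Pow(-76, -1)), Mul(Mul(Add(-53, -35), Add(20, 67)), Pow(134, -1))), 2) = Pow(Add(Mul(-5, Rational(-1, 76)), Mul(Mul(-88, 87), Rational(1, 134))), 2) = Pow(Add(Rational(5, 76), Mul(-7656, Rational(1, 134))), 2) = Pow(Add(Rational(5, 76), Rational(-3828, 67)), 2) = Pow(Rational(-290593, 5092), 2) = Rational(84444291649, 25928464)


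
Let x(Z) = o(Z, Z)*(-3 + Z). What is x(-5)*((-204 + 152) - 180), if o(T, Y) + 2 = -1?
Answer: -5568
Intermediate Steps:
o(T, Y) = -3 (o(T, Y) = -2 - 1 = -3)
x(Z) = 9 - 3*Z (x(Z) = -3*(-3 + Z) = 9 - 3*Z)
x(-5)*((-204 + 152) - 180) = (9 - 3*(-5))*((-204 + 152) - 180) = (9 + 15)*(-52 - 180) = 24*(-232) = -5568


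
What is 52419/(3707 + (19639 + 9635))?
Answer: 52419/32981 ≈ 1.5894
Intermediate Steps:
52419/(3707 + (19639 + 9635)) = 52419/(3707 + 29274) = 52419/32981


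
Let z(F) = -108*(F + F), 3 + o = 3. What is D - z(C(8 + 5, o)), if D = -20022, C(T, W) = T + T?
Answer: -14406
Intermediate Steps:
o = 0 (o = -3 + 3 = 0)
C(T, W) = 2*T
z(F) = -216*F
D - z(C(8 + 5, o)) = -20022 - (-216)*2*(8 + 5) = -20022 - (-216)*2*13 = -20022 - (-216)*26 = -20022 - 1*(-5616) = -20022 + 5616 = -14406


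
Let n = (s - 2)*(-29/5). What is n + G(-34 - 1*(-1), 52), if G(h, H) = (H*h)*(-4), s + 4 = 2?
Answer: 34436/5 ≈ 6887.2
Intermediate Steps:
s = -2 (s = -4 + 2 = -2)
n = 116/5 (n = (-2 - 2)*(-29/5) = -(-116)/5 = -4*(-29/5) = 116/5 ≈ 23.200)
G(h, H) = -4*H*h
n + G(-34 - 1*(-1), 52) = 116/5 - 4*52*(-34 - 1*(-1)) = 116/5 - 4*52*(-34 + 1) = 116/5 - 4*52*(-33) = 116/5 + 6864 = 34436/5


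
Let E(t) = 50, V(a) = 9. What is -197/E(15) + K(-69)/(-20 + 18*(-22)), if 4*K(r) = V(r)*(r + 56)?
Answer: -12383/3200 ≈ -3.8697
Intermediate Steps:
K(r) = 126 + 9*r/4 (K(r) = (9*(r + 56))/4 = (9*(56 + r))/4 = (504 + 9*r)/4 = 126 + 9*r/4)
-197/E(15) + K(-69)/(-20 + 18*(-22)) = -197/50 + (126 + (9/4)*(-69))/(-20 + 18*(-22)) = -197*1/50 + (126 - 621/4)/(-20 - 396) = -197/50 - 117/4/(-416) = -197/50 - 117/4*(-1/416) = -197/50 + 9/128 = -12383/3200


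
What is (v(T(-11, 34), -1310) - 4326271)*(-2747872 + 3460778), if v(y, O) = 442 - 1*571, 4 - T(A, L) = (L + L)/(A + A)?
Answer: -3084316518400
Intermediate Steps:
T(A, L) = 4 - L/A (T(A, L) = 4 - (L + L)/(A + A) = 4 - 2*L/(2*A) = 4 - 2*L*1/(2*A) = 4 - L/A)
v(y, O) = -129 (v(y, O) = 442 - 571 = -129)
(v(T(-11, 34), -1310) - 4326271)*(-2747872 + 3460778) = (-129 - 4326271)*(-2747872 + 3460778) = -4326400*712906 = -3084316518400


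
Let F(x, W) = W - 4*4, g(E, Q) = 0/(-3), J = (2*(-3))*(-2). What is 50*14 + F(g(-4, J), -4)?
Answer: 680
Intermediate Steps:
J = 12 (J = -6*(-2) = 12)
g(E, Q) = 0 (g(E, Q) = 0*(-⅓) = 0)
F(x, W) = -16 + W (F(x, W) = W - 16 = -16 + W)
50*14 + F(g(-4, J), -4) = 50*14 + (-16 - 4) = 700 - 20 = 680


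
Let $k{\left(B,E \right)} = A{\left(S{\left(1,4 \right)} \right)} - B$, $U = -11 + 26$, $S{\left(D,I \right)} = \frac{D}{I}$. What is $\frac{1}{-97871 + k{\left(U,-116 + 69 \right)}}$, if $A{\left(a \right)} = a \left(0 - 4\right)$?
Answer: $- \frac{1}{97887} \approx -1.0216 \cdot 10^{-5}$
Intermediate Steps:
$A{\left(a \right)} = - 4 a$ ($A{\left(a \right)} = a \left(-4\right) = - 4 a$)
$U = 15$
$k{\left(B,E \right)} = -1 - B$ ($k{\left(B,E \right)} = - 4 \cdot 1 \cdot \frac{1}{4} - B = \left(-4\right) \frac{1}{4} - B = -1 - B$)
$\frac{1}{-97871 + k{\left(U,-116 + 69 \right)}} = \frac{1}{-97871 - 16} = \frac{1}{-97887} = - \frac{1}{97887}$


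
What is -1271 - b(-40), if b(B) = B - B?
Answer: -1271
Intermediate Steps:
b(B) = 0
-1271 - b(-40) = -1271 - 1*0 = -1271 + 0 = -1271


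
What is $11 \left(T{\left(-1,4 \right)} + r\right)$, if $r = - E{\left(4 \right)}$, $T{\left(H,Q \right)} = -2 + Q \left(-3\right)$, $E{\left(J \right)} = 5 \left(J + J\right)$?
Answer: $-594$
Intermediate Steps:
$E{\left(J \right)} = 10 J$ ($E{\left(J \right)} = 5 \cdot 2 J = 10 J$)
$T{\left(H,Q \right)} = -2 - 3 Q$
$r = -40$ ($r = - 10 \cdot 4 = \left(-1\right) 40 = -40$)
$11 \left(T{\left(-1,4 \right)} + r\right) = 11 \left(\left(-2 - 12\right) - 40\right) = 11 \left(-14 - 40\right) = 11 \left(-54\right) = -594$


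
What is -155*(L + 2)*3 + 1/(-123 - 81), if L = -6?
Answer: 379439/204 ≈ 1860.0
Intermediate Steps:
-155*(L + 2)*3 + 1/(-123 - 81) = -155*(-6 + 2)*3 + 1/(-123 - 81) = -(-620)*3 + 1/(-204) = -155*(-12) - 1/204 = 1860 - 1/204 = 379439/204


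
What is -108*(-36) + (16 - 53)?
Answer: 3851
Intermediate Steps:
-108*(-36) + (16 - 53) = 3888 - 37 = 3851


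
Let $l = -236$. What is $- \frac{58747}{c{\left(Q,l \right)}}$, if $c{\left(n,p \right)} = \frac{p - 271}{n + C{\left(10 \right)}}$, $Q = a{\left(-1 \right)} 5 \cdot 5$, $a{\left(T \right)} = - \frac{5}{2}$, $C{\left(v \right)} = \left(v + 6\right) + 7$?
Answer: $- \frac{357001}{78} \approx -4576.9$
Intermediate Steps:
$C{\left(v \right)} = 13 + v$ ($C{\left(v \right)} = \left(6 + v\right) + 7 = 13 + v$)
$a{\left(T \right)} = - \frac{5}{2}$ ($a{\left(T \right)} = \left(-5\right) \frac{1}{2} = - \frac{5}{2}$)
$Q = - \frac{125}{2}$ ($Q = \left(- \frac{5}{2}\right) 5 \cdot 5 = \left(- \frac{25}{2}\right) 5 = - \frac{125}{2} \approx -62.5$)
$c{\left(n,p \right)} = \frac{-271 + p}{23 + n}$ ($c{\left(n,p \right)} = \frac{p - 271}{n + \left(13 + 10\right)} = \frac{-271 + p}{n + 23} = \frac{-271 + p}{23 + n}$)
$- \frac{58747}{c{\left(Q,l \right)}} = - \frac{58747}{\frac{1}{23 - \frac{125}{2}} \left(-271 - 236\right)} = - \frac{58747}{\frac{1}{- \frac{79}{2}} \left(-507\right)} = - \frac{58747}{\left(- \frac{2}{79}\right) \left(-507\right)} = - \frac{58747}{\frac{1014}{79}} = \left(-58747\right) \frac{79}{1014} = - \frac{357001}{78}$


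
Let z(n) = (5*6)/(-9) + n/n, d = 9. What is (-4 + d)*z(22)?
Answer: -35/3 ≈ -11.667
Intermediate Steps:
z(n) = -7/3 (z(n) = 30*(-1/9) + 1 = -10/3 + 1 = -7/3)
(-4 + d)*z(22) = (-4 + 9)*(-7/3) = 5*(-7/3) = -35/3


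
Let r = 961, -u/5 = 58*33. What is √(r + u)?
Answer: I*√8609 ≈ 92.785*I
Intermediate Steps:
u = -9570 (u = -290*33 = -5*1914 = -9570)
√(r + u) = √(961 - 9570) = √(-8609) = I*√8609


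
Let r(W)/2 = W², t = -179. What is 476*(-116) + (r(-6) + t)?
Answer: -55323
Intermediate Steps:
r(W) = 2*W²
476*(-116) + (r(-6) + t) = 476*(-116) + (2*(-6)² - 179) = -55216 + (2*36 - 179) = -55216 + (72 - 179) = -55216 - 107 = -55323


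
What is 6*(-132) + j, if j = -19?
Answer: -811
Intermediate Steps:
6*(-132) + j = 6*(-132) - 19 = -792 - 19 = -811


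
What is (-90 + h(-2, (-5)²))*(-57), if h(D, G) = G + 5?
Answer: 3420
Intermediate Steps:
h(D, G) = 5 + G
(-90 + h(-2, (-5)²))*(-57) = (-90 + (5 + (-5)²))*(-57) = (-90 + (5 + 25))*(-57) = (-90 + 30)*(-57) = -60*(-57) = 3420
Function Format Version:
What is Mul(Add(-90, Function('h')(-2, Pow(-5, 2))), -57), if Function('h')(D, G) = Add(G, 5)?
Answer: 3420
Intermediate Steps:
Function('h')(D, G) = Add(5, G)
Mul(Add(-90, Function('h')(-2, Pow(-5, 2))), -57) = Mul(Add(-90, Add(5, Pow(-5, 2))), -57) = Mul(Add(-90, Add(5, 25)), -57) = Mul(Add(-90, 30), -57) = Mul(-60, -57) = 3420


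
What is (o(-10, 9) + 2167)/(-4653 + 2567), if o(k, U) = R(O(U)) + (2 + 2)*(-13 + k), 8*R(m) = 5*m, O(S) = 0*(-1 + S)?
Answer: -2075/2086 ≈ -0.99473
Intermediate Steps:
O(S) = 0
R(m) = 5*m/8 (R(m) = (5*m)/8 = 5*m/8)
o(k, U) = -52 + 4*k (o(k, U) = (5/8)*0 + (2 + 2)*(-13 + k) = 0 + 4*(-13 + k) = 0 + (-52 + 4*k) = -52 + 4*k)
(o(-10, 9) + 2167)/(-4653 + 2567) = ((-52 + 4*(-10)) + 2167)/(-4653 + 2567) = ((-52 - 40) + 2167)/(-2086) = (-92 + 2167)*(-1/2086) = 2075*(-1/2086) = -2075/2086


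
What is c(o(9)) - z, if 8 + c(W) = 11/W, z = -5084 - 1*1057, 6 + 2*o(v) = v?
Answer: 18421/3 ≈ 6140.3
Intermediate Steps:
o(v) = -3 + v/2
z = -6141 (z = -5084 - 1057 = -6141)
c(W) = -8 + 11/W
c(o(9)) - z = (-8 + 11/(-3 + (1/2)*9)) - 1*(-6141) = (-8 + 11/(-3 + 9/2)) + 6141 = (-8 + 11/(3/2)) + 6141 = (-8 + 11*(2/3)) + 6141 = (-8 + 22/3) + 6141 = -2/3 + 6141 = 18421/3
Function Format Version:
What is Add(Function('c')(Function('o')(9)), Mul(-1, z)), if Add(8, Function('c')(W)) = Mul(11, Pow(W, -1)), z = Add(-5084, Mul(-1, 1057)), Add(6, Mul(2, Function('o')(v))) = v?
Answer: Rational(18421, 3) ≈ 6140.3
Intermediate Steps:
Function('o')(v) = Add(-3, Mul(Rational(1, 2), v))
z = -6141 (z = Add(-5084, -1057) = -6141)
Function('c')(W) = Add(-8, Mul(11, Pow(W, -1)))
Add(Function('c')(Function('o')(9)), Mul(-1, z)) = Add(Add(-8, Mul(11, Pow(Add(-3, Mul(Rational(1, 2), 9)), -1))), Mul(-1, -6141)) = Add(Add(-8, Mul(11, Pow(Add(-3, Rational(9, 2)), -1))), 6141) = Add(Add(-8, Mul(11, Pow(Rational(3, 2), -1))), 6141) = Add(Add(-8, Mul(11, Rational(2, 3))), 6141) = Add(Add(-8, Rational(22, 3)), 6141) = Add(Rational(-2, 3), 6141) = Rational(18421, 3)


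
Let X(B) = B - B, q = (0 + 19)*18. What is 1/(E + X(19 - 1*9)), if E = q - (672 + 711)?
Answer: -1/1041 ≈ -0.00096061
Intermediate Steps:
q = 342 (q = 19*18 = 342)
X(B) = 0
E = -1041 (E = 342 - (672 + 711) = 342 - 1*1383 = 342 - 1383 = -1041)
1/(E + X(19 - 1*9)) = 1/(-1041 + 0) = 1/(-1041) = -1/1041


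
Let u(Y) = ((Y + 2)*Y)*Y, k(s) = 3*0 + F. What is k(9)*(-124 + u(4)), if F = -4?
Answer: 112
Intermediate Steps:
k(s) = -4 (k(s) = 3*0 - 4 = 0 - 4 = -4)
u(Y) = Y**2*(2 + Y) (u(Y) = ((2 + Y)*Y)*Y = (Y*(2 + Y))*Y = Y**2*(2 + Y))
k(9)*(-124 + u(4)) = -4*(-124 + 4**2*(2 + 4)) = -4*(-124 + 16*6) = -4*(-124 + 96) = -4*(-28) = 112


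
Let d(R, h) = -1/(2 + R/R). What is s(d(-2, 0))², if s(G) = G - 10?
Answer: 961/9 ≈ 106.78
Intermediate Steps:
d(R, h) = -⅓ (d(R, h) = -1/(2 + 1) = -1/3 = -1*⅓ = -⅓)
s(G) = -10 + G
s(d(-2, 0))² = (-10 - ⅓)² = (-31/3)² = 961/9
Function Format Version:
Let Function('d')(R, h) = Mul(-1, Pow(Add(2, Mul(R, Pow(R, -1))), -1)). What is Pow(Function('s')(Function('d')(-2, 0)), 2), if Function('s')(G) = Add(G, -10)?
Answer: Rational(961, 9) ≈ 106.78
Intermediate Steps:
Function('d')(R, h) = Rational(-1, 3) (Function('d')(R, h) = Mul(-1, Pow(Add(2, 1), -1)) = Mul(-1, Pow(3, -1)) = Mul(-1, Rational(1, 3)) = Rational(-1, 3))
Function('s')(G) = Add(-10, G)
Pow(Function('s')(Function('d')(-2, 0)), 2) = Pow(Add(-10, Rational(-1, 3)), 2) = Pow(Rational(-31, 3), 2) = Rational(961, 9)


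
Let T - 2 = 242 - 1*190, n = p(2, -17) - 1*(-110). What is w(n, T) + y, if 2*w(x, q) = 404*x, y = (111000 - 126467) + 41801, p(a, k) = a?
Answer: 48958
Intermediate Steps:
n = 112 (n = 2 - 1*(-110) = 2 + 110 = 112)
y = 26334 (y = -15467 + 41801 = 26334)
T = 54 (T = 2 + (242 - 1*190) = 2 + (242 - 190) = 2 + 52 = 54)
w(x, q) = 202*x (w(x, q) = (404*x)/2 = 202*x)
w(n, T) + y = 202*112 + 26334 = 22624 + 26334 = 48958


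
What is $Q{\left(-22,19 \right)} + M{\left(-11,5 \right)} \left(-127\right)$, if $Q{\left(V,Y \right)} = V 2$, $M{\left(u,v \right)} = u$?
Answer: $1353$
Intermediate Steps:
$Q{\left(V,Y \right)} = 2 V$
$Q{\left(-22,19 \right)} + M{\left(-11,5 \right)} \left(-127\right) = 2 \left(-22\right) - -1397 = -44 + 1397 = 1353$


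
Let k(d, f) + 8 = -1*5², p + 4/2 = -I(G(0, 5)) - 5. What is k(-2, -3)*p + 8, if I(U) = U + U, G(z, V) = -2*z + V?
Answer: 569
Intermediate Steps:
G(z, V) = V - 2*z
I(U) = 2*U
p = -17 (p = -2 + (-2*(5 - 2*0) - 5) = -2 + (-2*(5 + 0) - 5) = -2 + (-2*5 - 5) = -2 + (-1*10 - 5) = -2 + (-10 - 5) = -2 - 15 = -17)
k(d, f) = -33 (k(d, f) = -8 - 1*5² = -8 - 1*25 = -8 - 25 = -33)
k(-2, -3)*p + 8 = -33*(-17) + 8 = 561 + 8 = 569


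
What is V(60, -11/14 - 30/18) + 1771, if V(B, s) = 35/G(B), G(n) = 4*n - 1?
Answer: 423304/239 ≈ 1771.1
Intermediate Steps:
G(n) = -1 + 4*n
V(B, s) = 35/(-1 + 4*B)
V(60, -11/14 - 30/18) + 1771 = 35/(-1 + 4*60) + 1771 = 35/(-1 + 240) + 1771 = 35/239 + 1771 = 423304/239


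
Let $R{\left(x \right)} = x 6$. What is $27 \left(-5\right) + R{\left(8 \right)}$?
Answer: $-87$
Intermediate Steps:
$R{\left(x \right)} = 6 x$
$27 \left(-5\right) + R{\left(8 \right)} = 27 \left(-5\right) + 6 \cdot 8 = -135 + 48 = -87$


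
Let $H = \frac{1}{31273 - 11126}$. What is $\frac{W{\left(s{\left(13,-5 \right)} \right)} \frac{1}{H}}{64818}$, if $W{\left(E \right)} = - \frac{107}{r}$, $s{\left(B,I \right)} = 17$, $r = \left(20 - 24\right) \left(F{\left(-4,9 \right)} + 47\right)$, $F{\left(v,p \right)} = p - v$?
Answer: $\frac{2155729}{15556320} \approx 0.13858$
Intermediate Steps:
$H = \frac{1}{20147} \approx 4.9635 \cdot 10^{-5}$
$r = -240$ ($r = \left(20 - 24\right) \left(\left(9 - -4\right) + 47\right) = - 4 \left(\left(9 + 4\right) + 47\right) = - 4 \left(13 + 47\right) = \left(-4\right) 60 = -240$)
$W{\left(E \right)} = \frac{107}{240}$ ($W{\left(E \right)} = - \frac{107}{-240} = \left(-107\right) \left(- \frac{1}{240}\right) = \frac{107}{240}$)
$\frac{W{\left(s{\left(13,-5 \right)} \right)} \frac{1}{H}}{64818} = \frac{\frac{107}{240} \frac{1}{\frac{1}{20147}}}{64818} = \frac{107}{240} \cdot 20147 \cdot \frac{1}{64818} = \frac{2155729}{240} \cdot \frac{1}{64818} = \frac{2155729}{15556320}$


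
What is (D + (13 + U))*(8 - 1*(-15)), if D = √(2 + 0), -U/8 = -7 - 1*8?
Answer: 3059 + 23*√2 ≈ 3091.5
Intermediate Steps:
U = 120 (U = -8*(-7 - 1*8) = -8*(-7 - 8) = -8*(-15) = 120)
D = √2 ≈ 1.4142
(D + (13 + U))*(8 - 1*(-15)) = (√2 + (13 + 120))*(8 - 1*(-15)) = (√2 + 133)*(8 + 15) = (133 + √2)*23 = 3059 + 23*√2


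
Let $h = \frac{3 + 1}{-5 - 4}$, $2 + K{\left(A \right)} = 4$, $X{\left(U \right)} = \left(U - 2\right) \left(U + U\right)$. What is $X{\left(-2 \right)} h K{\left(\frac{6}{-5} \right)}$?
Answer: $- \frac{128}{9} \approx -14.222$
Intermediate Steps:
$X{\left(U \right)} = 2 U \left(-2 + U\right)$ ($X{\left(U \right)} = \left(-2 + U\right) 2 U = 2 U \left(-2 + U\right)$)
$K{\left(A \right)} = 2$ ($K{\left(A \right)} = -2 + 4 = 2$)
$h = - \frac{4}{9}$ ($h = \frac{4}{-9} = 4 \left(- \frac{1}{9}\right) = - \frac{4}{9} \approx -0.44444$)
$X{\left(-2 \right)} h K{\left(\frac{6}{-5} \right)} = 2 \left(-2\right) \left(-2 - 2\right) \left(- \frac{4}{9}\right) 2 = 2 \left(-2\right) \left(-4\right) \left(- \frac{4}{9}\right) 2 = 16 \left(- \frac{4}{9}\right) 2 = \left(- \frac{64}{9}\right) 2 = - \frac{128}{9}$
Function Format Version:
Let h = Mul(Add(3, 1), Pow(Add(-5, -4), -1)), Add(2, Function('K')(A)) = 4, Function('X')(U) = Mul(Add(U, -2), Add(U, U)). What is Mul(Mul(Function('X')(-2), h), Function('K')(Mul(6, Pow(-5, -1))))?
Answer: Rational(-128, 9) ≈ -14.222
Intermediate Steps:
Function('X')(U) = Mul(2, U, Add(-2, U)) (Function('X')(U) = Mul(Add(-2, U), Mul(2, U)) = Mul(2, U, Add(-2, U)))
Function('K')(A) = 2 (Function('K')(A) = Add(-2, 4) = 2)
h = Rational(-4, 9) (h = Mul(4, Pow(-9, -1)) = Mul(4, Rational(-1, 9)) = Rational(-4, 9) ≈ -0.44444)
Mul(Mul(Function('X')(-2), h), Function('K')(Mul(6, Pow(-5, -1)))) = Mul(Mul(Mul(2, -2, Add(-2, -2)), Rational(-4, 9)), 2) = Mul(Mul(Mul(2, -2, -4), Rational(-4, 9)), 2) = Mul(Mul(16, Rational(-4, 9)), 2) = Mul(Rational(-64, 9), 2) = Rational(-128, 9)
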